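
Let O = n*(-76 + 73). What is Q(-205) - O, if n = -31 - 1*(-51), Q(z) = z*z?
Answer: 42085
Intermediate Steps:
Q(z) = z**2
n = 20 (n = -31 + 51 = 20)
O = -60 (O = 20*(-76 + 73) = 20*(-3) = -60)
Q(-205) - O = (-205)**2 - 1*(-60) = 42025 + 60 = 42085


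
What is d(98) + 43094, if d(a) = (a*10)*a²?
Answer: 9455014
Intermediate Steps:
d(a) = 10*a³ (d(a) = (10*a)*a² = 10*a³)
d(98) + 43094 = 10*98³ + 43094 = 10*941192 + 43094 = 9411920 + 43094 = 9455014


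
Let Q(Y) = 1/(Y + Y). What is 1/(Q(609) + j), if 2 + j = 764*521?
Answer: 1218/484815157 ≈ 2.5123e-6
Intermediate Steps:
j = 398042 (j = -2 + 764*521 = -2 + 398044 = 398042)
Q(Y) = 1/(2*Y)
1/(Q(609) + j) = 1/((½)/609 + 398042) = 1/((½)*(1/609) + 398042) = 1/(1/1218 + 398042) = 1/(484815157/1218) = 1218/484815157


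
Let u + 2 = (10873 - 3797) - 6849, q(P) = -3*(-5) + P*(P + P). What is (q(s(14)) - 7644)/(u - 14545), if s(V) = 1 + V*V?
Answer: -391/80 ≈ -4.8875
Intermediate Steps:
s(V) = 1 + V²
q(P) = 15 + 2*P² (q(P) = 15 + P*(2*P) = 15 + 2*P²)
u = 225 (u = -2 + ((10873 - 3797) - 6849) = -2 + (7076 - 6849) = -2 + 227 = 225)
(q(s(14)) - 7644)/(u - 14545) = ((15 + 2*(1 + 14²)²) - 7644)/(225 - 14545) = ((15 + 2*(1 + 196)²) - 7644)/(-14320) = ((15 + 2*197²) - 7644)*(-1/14320) = ((15 + 2*38809) - 7644)*(-1/14320) = ((15 + 77618) - 7644)*(-1/14320) = (77633 - 7644)*(-1/14320) = 69989*(-1/14320) = -391/80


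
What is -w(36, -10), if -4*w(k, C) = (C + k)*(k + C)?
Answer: 169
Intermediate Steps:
w(k, C) = -(C + k)**2/4 (w(k, C) = -(C + k)*(k + C)/4 = -(C + k)*(C + k)/4 = -(C + k)**2/4)
-w(36, -10) = -(-1)*(-10 + 36)**2/4 = -(-1)*26**2/4 = -(-1)*676/4 = -1*(-169) = 169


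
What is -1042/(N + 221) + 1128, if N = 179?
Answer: 225079/200 ≈ 1125.4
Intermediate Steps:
-1042/(N + 221) + 1128 = -1042/(179 + 221) + 1128 = -1042/400 + 1128 = -1042*1/400 + 1128 = -521/200 + 1128 = 225079/200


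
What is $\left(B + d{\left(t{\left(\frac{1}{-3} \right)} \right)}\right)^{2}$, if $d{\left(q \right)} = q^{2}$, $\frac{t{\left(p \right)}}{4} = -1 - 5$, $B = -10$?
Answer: $320356$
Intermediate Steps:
$t{\left(p \right)} = -24$ ($t{\left(p \right)} = 4 \left(-1 - 5\right) = 4 \left(-6\right) = -24$)
$\left(B + d{\left(t{\left(\frac{1}{-3} \right)} \right)}\right)^{2} = \left(-10 + \left(-24\right)^{2}\right)^{2} = \left(-10 + 576\right)^{2} = 566^{2} = 320356$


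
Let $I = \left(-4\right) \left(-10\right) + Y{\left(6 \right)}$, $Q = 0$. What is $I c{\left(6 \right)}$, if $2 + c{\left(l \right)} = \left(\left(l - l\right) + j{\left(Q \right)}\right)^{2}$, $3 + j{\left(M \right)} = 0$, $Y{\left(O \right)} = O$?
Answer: $322$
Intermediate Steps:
$j{\left(M \right)} = -3$ ($j{\left(M \right)} = -3 + 0 = -3$)
$c{\left(l \right)} = 7$ ($c{\left(l \right)} = -2 + \left(\left(l - l\right) - 3\right)^{2} = -2 + \left(0 - 3\right)^{2} = -2 + \left(-3\right)^{2} = -2 + 9 = 7$)
$I = 46$ ($I = \left(-4\right) \left(-10\right) + 6 = 40 + 6 = 46$)
$I c{\left(6 \right)} = 46 \cdot 7 = 322$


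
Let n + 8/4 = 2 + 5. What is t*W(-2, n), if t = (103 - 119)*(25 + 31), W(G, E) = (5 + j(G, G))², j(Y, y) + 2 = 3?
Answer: -32256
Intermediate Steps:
n = 5 (n = -2 + (2 + 5) = -2 + 7 = 5)
j(Y, y) = 1 (j(Y, y) = -2 + 3 = 1)
W(G, E) = 36 (W(G, E) = (5 + 1)² = 6² = 36)
t = -896 (t = -16*56 = -896)
t*W(-2, n) = -896*36 = -32256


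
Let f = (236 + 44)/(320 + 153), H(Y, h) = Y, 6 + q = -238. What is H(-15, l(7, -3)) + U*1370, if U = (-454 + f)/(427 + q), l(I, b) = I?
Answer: -295111325/86559 ≈ -3409.4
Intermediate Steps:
q = -244 (q = -6 - 238 = -244)
f = 280/473 ≈ 0.59197
U = -214462/86559 (U = (-454 + 280/473)/(427 - 244) = -214462/473/183 = -214462/473*1/183 = -214462/86559 ≈ -2.4776)
H(-15, l(7, -3)) + U*1370 = -15 - 214462/86559*1370 = -15 - 293812940/86559 = -295111325/86559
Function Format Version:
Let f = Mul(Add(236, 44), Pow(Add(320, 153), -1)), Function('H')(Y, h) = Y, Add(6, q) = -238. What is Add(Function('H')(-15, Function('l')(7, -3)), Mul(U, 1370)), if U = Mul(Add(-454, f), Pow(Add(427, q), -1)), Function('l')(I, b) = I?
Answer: Rational(-295111325, 86559) ≈ -3409.4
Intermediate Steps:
q = -244 (q = Add(-6, -238) = -244)
f = Rational(280, 473) (f = Mul(280, Pow(473, -1)) = Mul(280, Rational(1, 473)) = Rational(280, 473) ≈ 0.59197)
U = Rational(-214462, 86559) (U = Mul(Add(-454, Rational(280, 473)), Pow(Add(427, -244), -1)) = Mul(Rational(-214462, 473), Pow(183, -1)) = Mul(Rational(-214462, 473), Rational(1, 183)) = Rational(-214462, 86559) ≈ -2.4776)
Add(Function('H')(-15, Function('l')(7, -3)), Mul(U, 1370)) = Add(-15, Mul(Rational(-214462, 86559), 1370)) = Add(-15, Rational(-293812940, 86559)) = Rational(-295111325, 86559)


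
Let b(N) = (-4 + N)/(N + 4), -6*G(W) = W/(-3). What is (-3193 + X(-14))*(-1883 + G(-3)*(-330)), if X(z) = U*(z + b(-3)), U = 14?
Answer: 6374236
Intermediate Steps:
G(W) = W/18 (G(W) = -W/(6*(-3)) = -W*(-1)/(6*3) = -(-1)*W/18 = W/18)
b(N) = (-4 + N)/(4 + N)
X(z) = -98 + 14*z (X(z) = 14*(z + (-4 - 3)/(4 - 3)) = 14*(z - 7/1) = 14*(z + 1*(-7)) = 14*(z - 7) = 14*(-7 + z) = -98 + 14*z)
(-3193 + X(-14))*(-1883 + G(-3)*(-330)) = (-3193 + (-98 + 14*(-14)))*(-1883 + ((1/18)*(-3))*(-330)) = (-3193 + (-98 - 196))*(-1883 - 1/6*(-330)) = (-3193 - 294)*(-1883 + 55) = -3487*(-1828) = 6374236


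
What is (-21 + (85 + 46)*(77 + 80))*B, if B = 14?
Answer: 287644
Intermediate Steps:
(-21 + (85 + 46)*(77 + 80))*B = (-21 + (85 + 46)*(77 + 80))*14 = (-21 + 131*157)*14 = (-21 + 20567)*14 = 20546*14 = 287644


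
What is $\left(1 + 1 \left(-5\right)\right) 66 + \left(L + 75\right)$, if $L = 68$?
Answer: $-121$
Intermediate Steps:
$\left(1 + 1 \left(-5\right)\right) 66 + \left(L + 75\right) = \left(1 + 1 \left(-5\right)\right) 66 + \left(68 + 75\right) = \left(1 - 5\right) 66 + 143 = \left(-4\right) 66 + 143 = -264 + 143 = -121$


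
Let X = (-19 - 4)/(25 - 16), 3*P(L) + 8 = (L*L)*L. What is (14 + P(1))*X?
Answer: -805/27 ≈ -29.815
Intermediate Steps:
P(L) = -8/3 + L³/3 (P(L) = -8/3 + ((L*L)*L)/3 = -8/3 + (L²*L)/3 = -8/3 + L³/3)
X = -23/9 ≈ -2.5556
(14 + P(1))*X = (14 + (-8/3 + (⅓)*1³))*(-23/9) = (14 + (-8/3 + (⅓)*1))*(-23/9) = (14 + (-8/3 + ⅓))*(-23/9) = (14 - 7/3)*(-23/9) = (35/3)*(-23/9) = -805/27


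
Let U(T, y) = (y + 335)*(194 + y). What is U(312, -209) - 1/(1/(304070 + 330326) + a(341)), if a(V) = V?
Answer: -408862514326/216329037 ≈ -1890.0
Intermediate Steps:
U(T, y) = (194 + y)*(335 + y) (U(T, y) = (335 + y)*(194 + y) = (194 + y)*(335 + y))
U(312, -209) - 1/(1/(304070 + 330326) + a(341)) = (64990 + (-209)² + 529*(-209)) - 1/(1/(304070 + 330326) + 341) = (64990 + 43681 - 110561) - 1/(1/634396 + 341) = -1890 - 1/(1/634396 + 341) = -1890 - 1/216329037/634396 = -1890 - 1*634396/216329037 = -1890 - 634396/216329037 = -408862514326/216329037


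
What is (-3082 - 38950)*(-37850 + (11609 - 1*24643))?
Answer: 2138756288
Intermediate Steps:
(-3082 - 38950)*(-37850 + (11609 - 1*24643)) = -42032*(-37850 + (11609 - 24643)) = -42032*(-37850 - 13034) = -42032*(-50884) = 2138756288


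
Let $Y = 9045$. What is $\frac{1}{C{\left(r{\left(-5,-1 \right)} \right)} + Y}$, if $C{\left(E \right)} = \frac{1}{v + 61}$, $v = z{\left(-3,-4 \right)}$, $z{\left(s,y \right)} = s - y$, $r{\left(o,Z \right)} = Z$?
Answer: $\frac{62}{560791} \approx 0.00011056$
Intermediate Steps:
$v = 1$ ($v = -3 - -4 = -3 + 4 = 1$)
$C{\left(E \right)} = \frac{1}{62}$ ($C{\left(E \right)} = \frac{1}{1 + 61} = \frac{1}{62}$)
$\frac{1}{C{\left(r{\left(-5,-1 \right)} \right)} + Y} = \frac{1}{\frac{1}{62} + 9045} = \frac{1}{\frac{560791}{62}} = \frac{62}{560791}$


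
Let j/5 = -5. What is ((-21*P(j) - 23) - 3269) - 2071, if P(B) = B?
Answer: -4838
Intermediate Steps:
j = -25 (j = 5*(-5) = -25)
((-21*P(j) - 23) - 3269) - 2071 = ((-21*(-25) - 23) - 3269) - 2071 = ((525 - 23) - 3269) - 2071 = (502 - 3269) - 2071 = -2767 - 2071 = -4838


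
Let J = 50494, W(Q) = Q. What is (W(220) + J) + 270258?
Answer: 320972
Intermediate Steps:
(W(220) + J) + 270258 = (220 + 50494) + 270258 = 50714 + 270258 = 320972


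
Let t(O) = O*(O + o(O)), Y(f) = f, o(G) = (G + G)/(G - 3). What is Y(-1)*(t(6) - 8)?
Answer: -52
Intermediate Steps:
o(G) = 2*G/(-3 + G) (o(G) = (2*G)/(-3 + G) = 2*G/(-3 + G))
t(O) = O*(O + 2*O/(-3 + O))
Y(-1)*(t(6) - 8) = -(6²*(-1 + 6)/(-3 + 6) - 8) = -(36*5/3 - 8) = -(36*(⅓)*5 - 8) = -(60 - 8) = -1*52 = -52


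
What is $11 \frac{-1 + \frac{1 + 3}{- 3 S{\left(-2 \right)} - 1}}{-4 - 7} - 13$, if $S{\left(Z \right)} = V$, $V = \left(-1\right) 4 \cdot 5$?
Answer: $- \frac{712}{59} \approx -12.068$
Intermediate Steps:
$V = -20$ ($V = \left(-4\right) 5 = -20$)
$S{\left(Z \right)} = -20$
$11 \frac{-1 + \frac{1 + 3}{- 3 S{\left(-2 \right)} - 1}}{-4 - 7} - 13 = 11 \frac{-1 + \frac{1 + 3}{\left(-3\right) \left(-20\right) - 1}}{-4 - 7} - 13 = 11 \frac{-1 + \frac{4}{60 - 1}}{-11} - 13 = 11 \left(-1 + \frac{4}{59}\right) \left(- \frac{1}{11}\right) - 13 = 11 \left(\left(- \frac{55}{59}\right) \left(- \frac{1}{11}\right)\right) - 13 = 11 \cdot \frac{5}{59} - 13 = \frac{55}{59} - 13 = - \frac{712}{59}$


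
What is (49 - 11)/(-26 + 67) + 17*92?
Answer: 64162/41 ≈ 1564.9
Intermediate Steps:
(49 - 11)/(-26 + 67) + 17*92 = 38/41 + 1564 = 64162/41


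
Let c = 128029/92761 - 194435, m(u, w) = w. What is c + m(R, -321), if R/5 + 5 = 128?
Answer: -18065633287/92761 ≈ -1.9475e+5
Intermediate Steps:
R = 615 (R = -25 + 5*128 = -25 + 640 = 615)
c = -18035857006/92761 (c = 128029*(1/92761) - 194435 = 128029/92761 - 194435 = -18035857006/92761 ≈ -1.9443e+5)
c + m(R, -321) = -18035857006/92761 - 321 = -18065633287/92761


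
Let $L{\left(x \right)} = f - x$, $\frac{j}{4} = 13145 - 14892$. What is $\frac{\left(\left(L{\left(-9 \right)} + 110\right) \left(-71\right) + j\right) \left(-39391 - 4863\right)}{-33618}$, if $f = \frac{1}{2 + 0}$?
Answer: $- \frac{228240005}{11206} \approx -20368.0$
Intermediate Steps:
$j = -6988$ ($j = 4 \left(13145 - 14892\right) = 4 \left(-1747\right) = -6988$)
$f = \frac{1}{2} \approx 0.5$
$L{\left(x \right)} = \frac{1}{2} - x$
$\frac{\left(\left(L{\left(-9 \right)} + 110\right) \left(-71\right) + j\right) \left(-39391 - 4863\right)}{-33618} = \frac{\left(\left(\left(\frac{1}{2} - -9\right) + 110\right) \left(-71\right) - 6988\right) \left(-39391 - 4863\right)}{-33618} = \left(\left(\left(\frac{1}{2} + 9\right) + 110\right) \left(-71\right) - 6988\right) \left(-44254\right) \left(- \frac{1}{33618}\right) = \left(\left(\frac{19}{2} + 110\right) \left(-71\right) - 6988\right) \left(-44254\right) \left(- \frac{1}{33618}\right) = \left(\frac{239}{2} \left(-71\right) - 6988\right) \left(-44254\right) \left(- \frac{1}{33618}\right) = \left(- \frac{16969}{2} - 6988\right) \left(-44254\right) \left(- \frac{1}{33618}\right) = \left(- \frac{30945}{2}\right) \left(-44254\right) \left(- \frac{1}{33618}\right) = 684720015 \left(- \frac{1}{33618}\right) = - \frac{228240005}{11206}$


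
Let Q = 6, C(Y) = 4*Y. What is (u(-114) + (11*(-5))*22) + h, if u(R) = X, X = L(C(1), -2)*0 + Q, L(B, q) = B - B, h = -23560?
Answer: -24764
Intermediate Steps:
L(B, q) = 0
X = 6 (X = 0*0 + 6 = 0 + 6 = 6)
u(R) = 6
(u(-114) + (11*(-5))*22) + h = (6 + (11*(-5))*22) - 23560 = (6 - 55*22) - 23560 = (6 - 1210) - 23560 = -1204 - 23560 = -24764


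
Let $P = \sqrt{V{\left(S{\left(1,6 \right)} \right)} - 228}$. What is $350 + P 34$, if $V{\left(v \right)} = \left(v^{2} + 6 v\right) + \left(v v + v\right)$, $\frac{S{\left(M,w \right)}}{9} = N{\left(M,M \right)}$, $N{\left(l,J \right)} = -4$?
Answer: $350 + 272 \sqrt{33} \approx 1912.5$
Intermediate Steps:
$S{\left(M,w \right)} = -36$ ($S{\left(M,w \right)} = 9 \left(-4\right) = -36$)
$V{\left(v \right)} = 2 v^{2} + 7 v$ ($V{\left(v \right)} = \left(v^{2} + 6 v\right) + \left(v^{2} + v\right) = \left(v^{2} + 6 v\right) + \left(v + v^{2}\right) = 2 v^{2} + 7 v$)
$P = 8 \sqrt{33}$ ($P = \sqrt{- 36 \left(7 + 2 \left(-36\right)\right) - 228} = \sqrt{- 36 \left(7 - 72\right) - 228} = \sqrt{\left(-36\right) \left(-65\right) - 228} = \sqrt{2340 - 228} = \sqrt{2112} = 8 \sqrt{33} \approx 45.956$)
$350 + P 34 = 350 + 8 \sqrt{33} \cdot 34 = 350 + 272 \sqrt{33}$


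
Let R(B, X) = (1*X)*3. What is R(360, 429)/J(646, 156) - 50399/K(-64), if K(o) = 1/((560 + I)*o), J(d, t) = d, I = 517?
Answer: 2244140868999/646 ≈ 3.4739e+9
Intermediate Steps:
R(B, X) = 3*X (R(B, X) = X*3 = 3*X)
K(o) = 1/(1077*o) (K(o) = 1/((560 + 517)*o) = 1/(1077*o))
R(360, 429)/J(646, 156) - 50399/K(-64) = (3*429)/646 - 50399/((1/1077)/(-64)) = 1287*(1/646) - 50399/((1/1077)*(-1/64)) = 1287/646 - 50399/(-1/68928) = 1287/646 - 50399*(-68928) = 1287/646 + 3473902272 = 2244140868999/646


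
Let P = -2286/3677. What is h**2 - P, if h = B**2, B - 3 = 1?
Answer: 943598/3677 ≈ 256.62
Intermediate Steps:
B = 4 (B = 3 + 1 = 4)
P = -2286/3677 (P = -2286*1/3677 = -2286/3677 ≈ -0.62170)
h = 16 (h = 4**2 = 16)
h**2 - P = 16**2 - 1*(-2286/3677) = 256 + 2286/3677 = 943598/3677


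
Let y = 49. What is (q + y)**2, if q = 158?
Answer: 42849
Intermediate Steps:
(q + y)**2 = (158 + 49)**2 = 207**2 = 42849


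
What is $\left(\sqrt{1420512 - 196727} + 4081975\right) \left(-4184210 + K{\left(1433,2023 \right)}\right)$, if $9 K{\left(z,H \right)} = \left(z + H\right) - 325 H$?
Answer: $- \frac{156388254740275}{9} - \frac{38311909 \sqrt{1223785}}{9} \approx -1.7381 \cdot 10^{13}$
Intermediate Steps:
$K{\left(z,H \right)} = - 36 H + \frac{z}{9}$ ($K{\left(z,H \right)} = \frac{\left(z + H\right) - 325 H}{9} = \frac{\left(H + z\right) - 325 H}{9} = \frac{z - 324 H}{9} = - 36 H + \frac{z}{9}$)
$\left(\sqrt{1420512 - 196727} + 4081975\right) \left(-4184210 + K{\left(1433,2023 \right)}\right) = \left(\sqrt{1420512 - 196727} + 4081975\right) \left(-4184210 + \left(\left(-36\right) 2023 + \frac{1}{9} \cdot 1433\right)\right) = \left(\sqrt{1223785} + 4081975\right) \left(-4184210 + \left(-72828 + \frac{1433}{9}\right)\right) = \left(4081975 + \sqrt{1223785}\right) \left(-4184210 - \frac{654019}{9}\right) = \left(4081975 + \sqrt{1223785}\right) \left(- \frac{38311909}{9}\right) = - \frac{156388254740275}{9} - \frac{38311909 \sqrt{1223785}}{9}$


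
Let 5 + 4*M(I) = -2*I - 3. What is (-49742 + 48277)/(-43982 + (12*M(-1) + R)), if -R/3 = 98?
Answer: 1465/44294 ≈ 0.033074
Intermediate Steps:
R = -294 (R = -3*98 = -294)
M(I) = -2 - I/2 (M(I) = -5/4 + (-2*I - 3)/4 = -5/4 + (-3 - 2*I)/4 = -5/4 + (-3/4 - I/2) = -2 - I/2)
(-49742 + 48277)/(-43982 + (12*M(-1) + R)) = (-49742 + 48277)/(-43982 + (12*(-2 - 1/2*(-1)) - 294)) = -1465/(-43982 + (12*(-2 + 1/2) - 294)) = -1465/(-43982 + (12*(-3/2) - 294)) = -1465/(-43982 + (-18 - 294)) = -1465/(-43982 - 312) = -1465/(-44294) = -1465*(-1/44294) = 1465/44294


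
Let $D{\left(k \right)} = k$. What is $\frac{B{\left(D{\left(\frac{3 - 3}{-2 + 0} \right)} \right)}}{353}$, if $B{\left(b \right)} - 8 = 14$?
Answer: $\frac{22}{353} \approx 0.062323$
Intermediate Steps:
$B{\left(b \right)} = 22$ ($B{\left(b \right)} = 8 + 14 = 22$)
$\frac{B{\left(D{\left(\frac{3 - 3}{-2 + 0} \right)} \right)}}{353} = \frac{22}{353}$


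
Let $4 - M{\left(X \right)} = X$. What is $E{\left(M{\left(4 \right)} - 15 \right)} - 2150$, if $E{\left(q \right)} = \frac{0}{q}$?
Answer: $-2150$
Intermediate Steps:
$M{\left(X \right)} = 4 - X$
$E{\left(q \right)} = 0$
$E{\left(M{\left(4 \right)} - 15 \right)} - 2150 = 0 - 2150 = -2150$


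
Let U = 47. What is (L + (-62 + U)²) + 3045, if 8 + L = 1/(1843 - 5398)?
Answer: 11596409/3555 ≈ 3262.0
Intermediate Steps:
L = -28441/3555 (L = -8 + 1/(1843 - 5398) = -8 + 1/(-3555) = -8 - 1/3555 = -28441/3555 ≈ -8.0003)
(L + (-62 + U)²) + 3045 = (-28441/3555 + (-62 + 47)²) + 3045 = (-28441/3555 + (-15)²) + 3045 = (-28441/3555 + 225) + 3045 = 771434/3555 + 3045 = 11596409/3555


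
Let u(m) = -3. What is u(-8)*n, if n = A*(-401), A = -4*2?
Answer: -9624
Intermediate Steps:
A = -8
n = 3208 (n = -8*(-401) = 3208)
u(-8)*n = -3*3208 = -9624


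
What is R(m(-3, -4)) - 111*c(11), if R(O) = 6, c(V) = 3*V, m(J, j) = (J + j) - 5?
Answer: -3657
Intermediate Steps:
m(J, j) = -5 + J + j
R(m(-3, -4)) - 111*c(11) = 6 - 333*11 = 6 - 111*33 = 6 - 3663 = -3657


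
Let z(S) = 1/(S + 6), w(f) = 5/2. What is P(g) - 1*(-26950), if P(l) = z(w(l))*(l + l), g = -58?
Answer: 457918/17 ≈ 26936.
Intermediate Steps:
w(f) = 5/2 (w(f) = 5*(1/2) = 5/2)
z(S) = 1/(6 + S)
P(l) = 4*l/17 (P(l) = (l + l)/(6 + 5/2) = (2*l)/(17/2) = 2*(2*l)/17 = 4*l/17)
P(g) - 1*(-26950) = (4/17)*(-58) - 1*(-26950) = -232/17 + 26950 = 457918/17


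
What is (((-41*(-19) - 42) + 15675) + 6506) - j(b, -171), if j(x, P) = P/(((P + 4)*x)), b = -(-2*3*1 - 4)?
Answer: 38272889/1670 ≈ 22918.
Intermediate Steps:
b = 10 (b = -(-6*1 - 4) = -(-6 - 4) = -1*(-10) = 10)
j(x, P) = P/(x*(4 + P)) (j(x, P) = P/(((4 + P)*x)) = P/((x*(4 + P))) = P*(1/(x*(4 + P))) = P/(x*(4 + P)))
(((-41*(-19) - 42) + 15675) + 6506) - j(b, -171) = (((-41*(-19) - 42) + 15675) + 6506) - (-171)/(10*(4 - 171)) = (((779 - 42) + 15675) + 6506) - (-171)/(10*(-167)) = ((737 + 15675) + 6506) - (-171)*(-1)/(10*167) = (16412 + 6506) - 1*171/1670 = 22918 - 171/1670 = 38272889/1670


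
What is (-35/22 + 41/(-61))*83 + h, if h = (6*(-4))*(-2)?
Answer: -187655/1342 ≈ -139.83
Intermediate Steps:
h = 48 (h = -24*(-2) = 48)
(-35/22 + 41/(-61))*83 + h = (-35/22 + 41/(-61))*83 + 48 = (-35*1/22 + 41*(-1/61))*83 + 48 = (-35/22 - 41/61)*83 + 48 = -3037/1342*83 + 48 = -252071/1342 + 48 = -187655/1342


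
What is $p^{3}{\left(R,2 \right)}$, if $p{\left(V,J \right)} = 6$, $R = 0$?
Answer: $216$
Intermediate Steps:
$p^{3}{\left(R,2 \right)} = 6^{3} = 216$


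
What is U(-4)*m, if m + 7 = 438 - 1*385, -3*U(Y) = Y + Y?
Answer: 368/3 ≈ 122.67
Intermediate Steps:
U(Y) = -2*Y/3 (U(Y) = -(Y + Y)/3 = -2*Y/3)
m = 46 (m = -7 + (438 - 1*385) = -7 + (438 - 385) = -7 + 53 = 46)
U(-4)*m = -2/3*(-4)*46 = (8/3)*46 = 368/3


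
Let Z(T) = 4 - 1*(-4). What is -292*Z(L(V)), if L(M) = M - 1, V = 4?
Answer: -2336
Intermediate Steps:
L(M) = -1 + M
Z(T) = 8 (Z(T) = 4 + 4 = 8)
-292*Z(L(V)) = -292*8 = -2336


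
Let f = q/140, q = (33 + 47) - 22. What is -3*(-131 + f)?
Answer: 27423/70 ≈ 391.76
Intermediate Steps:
q = 58 (q = 80 - 22 = 58)
f = 29/70 (f = 58/140 = 58*(1/140) = 29/70 ≈ 0.41429)
-3*(-131 + f) = -3*(-131 + 29/70) = -3*(-9141/70) = 27423/70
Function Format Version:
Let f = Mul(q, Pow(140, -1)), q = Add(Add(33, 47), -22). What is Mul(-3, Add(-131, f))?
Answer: Rational(27423, 70) ≈ 391.76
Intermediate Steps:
q = 58 (q = Add(80, -22) = 58)
f = Rational(29, 70) (f = Mul(58, Pow(140, -1)) = Mul(58, Rational(1, 140)) = Rational(29, 70) ≈ 0.41429)
Mul(-3, Add(-131, f)) = Mul(-3, Add(-131, Rational(29, 70))) = Mul(-3, Rational(-9141, 70)) = Rational(27423, 70)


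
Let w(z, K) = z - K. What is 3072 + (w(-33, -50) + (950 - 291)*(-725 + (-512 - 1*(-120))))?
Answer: -733014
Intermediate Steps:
3072 + (w(-33, -50) + (950 - 291)*(-725 + (-512 - 1*(-120)))) = 3072 + ((-33 - 1*(-50)) + (950 - 291)*(-725 + (-512 - 1*(-120)))) = 3072 + ((-33 + 50) + 659*(-725 + (-512 + 120))) = 3072 + (17 + 659*(-725 - 392)) = 3072 + (17 + 659*(-1117)) = 3072 + (17 - 736103) = 3072 - 736086 = -733014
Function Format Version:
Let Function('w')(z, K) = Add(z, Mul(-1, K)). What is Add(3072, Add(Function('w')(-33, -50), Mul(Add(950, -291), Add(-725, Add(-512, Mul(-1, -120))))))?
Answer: -733014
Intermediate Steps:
Add(3072, Add(Function('w')(-33, -50), Mul(Add(950, -291), Add(-725, Add(-512, Mul(-1, -120)))))) = Add(3072, Add(Add(-33, Mul(-1, -50)), Mul(Add(950, -291), Add(-725, Add(-512, Mul(-1, -120)))))) = Add(3072, Add(Add(-33, 50), Mul(659, Add(-725, Add(-512, 120))))) = Add(3072, Add(17, Mul(659, Add(-725, -392)))) = Add(3072, Add(17, Mul(659, -1117))) = Add(3072, Add(17, -736103)) = Add(3072, -736086) = -733014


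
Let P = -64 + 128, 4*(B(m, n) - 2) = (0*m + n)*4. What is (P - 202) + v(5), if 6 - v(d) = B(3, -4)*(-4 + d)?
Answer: -130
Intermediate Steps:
B(m, n) = 2 + n (B(m, n) = 2 + ((0*m + n)*4)/4 = 2 + ((0 + n)*4)/4 = 2 + (n*4)/4 = 2 + (4*n)/4 = 2 + n)
v(d) = -2 + 2*d (v(d) = 6 - (2 - 4)*(-4 + d) = 6 - (-2)*(-4 + d) = 6 - (8 - 2*d) = 6 + (-8 + 2*d) = -2 + 2*d)
P = 64
(P - 202) + v(5) = (64 - 202) + (-2 + 2*5) = -138 + (-2 + 10) = -138 + 8 = -130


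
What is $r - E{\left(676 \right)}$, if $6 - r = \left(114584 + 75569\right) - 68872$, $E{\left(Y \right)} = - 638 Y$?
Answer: $310013$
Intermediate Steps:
$r = -121275$ ($r = 6 - \left(\left(114584 + 75569\right) - 68872\right) = 6 - \left(190153 - 68872\right) = 6 - 121281 = -121275$)
$r - E{\left(676 \right)} = -121275 - \left(-638\right) 676 = -121275 - -431288 = -121275 + 431288 = 310013$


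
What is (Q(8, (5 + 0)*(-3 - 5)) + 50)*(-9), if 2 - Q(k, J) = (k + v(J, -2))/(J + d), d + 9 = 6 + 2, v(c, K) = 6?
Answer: -19314/41 ≈ -471.07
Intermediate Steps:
d = -1 (d = -9 + (6 + 2) = -9 + 8 = -1)
Q(k, J) = 2 - (6 + k)/(-1 + J) (Q(k, J) = 2 - (k + 6)/(J - 1) = 2 - (6 + k)/(-1 + J))
(Q(8, (5 + 0)*(-3 - 5)) + 50)*(-9) = ((-8 - 1*8 + 2*((5 + 0)*(-3 - 5)))/(-1 + (5 + 0)*(-3 - 5)) + 50)*(-9) = ((-8 - 8 + 2*(5*(-8)))/(-1 + 5*(-8)) + 50)*(-9) = ((-8 - 8 + 2*(-40))/(-1 - 40) + 50)*(-9) = ((-8 - 8 - 80)/(-41) + 50)*(-9) = (-1/41*(-96) + 50)*(-9) = (96/41 + 50)*(-9) = (2146/41)*(-9) = -19314/41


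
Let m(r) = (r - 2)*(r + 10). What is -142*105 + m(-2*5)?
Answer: -14910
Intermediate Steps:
m(r) = (-2 + r)*(10 + r)
-142*105 + m(-2*5) = -142*105 + (-20 + (-2*5)² + 8*(-2*5)) = -14910 + (-20 + (-10)² + 8*(-10)) = -14910 + (-20 + 100 - 80) = -14910 + 0 = -14910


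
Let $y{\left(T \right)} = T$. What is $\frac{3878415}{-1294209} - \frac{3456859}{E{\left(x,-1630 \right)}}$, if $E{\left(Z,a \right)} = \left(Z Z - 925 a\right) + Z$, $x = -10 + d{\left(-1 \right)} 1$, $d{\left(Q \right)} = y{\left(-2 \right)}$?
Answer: $- \frac{1146898910729}{216834939482} \approx -5.2893$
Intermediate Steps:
$d{\left(Q \right)} = -2$
$x = -12$ ($x = -10 - 2 = -12$)
$E{\left(Z,a \right)} = Z + Z^{2} - 925 a$ ($E{\left(Z,a \right)} = \left(Z^{2} - 925 a\right) + Z = Z + Z^{2} - 925 a$)
$\frac{3878415}{-1294209} - \frac{3456859}{E{\left(x,-1630 \right)}} = \frac{3878415}{-1294209} - \frac{3456859}{-12 + \left(-12\right)^{2} - -1507750} = 3878415 \left(- \frac{1}{1294209}\right) - \frac{3456859}{-12 + 144 + 1507750} = - \frac{430935}{143801} - \frac{3456859}{1507882} = - \frac{1146898910729}{216834939482}$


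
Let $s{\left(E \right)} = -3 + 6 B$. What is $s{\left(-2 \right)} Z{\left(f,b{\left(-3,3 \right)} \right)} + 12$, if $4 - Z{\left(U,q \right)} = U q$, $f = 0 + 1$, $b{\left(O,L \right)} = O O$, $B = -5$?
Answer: $177$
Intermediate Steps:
$b{\left(O,L \right)} = O^{2}$
$f = 1$
$Z{\left(U,q \right)} = 4 - U q$
$s{\left(E \right)} = -33$ ($s{\left(E \right)} = -3 + 6 \left(-5\right) = -3 - 30 = -33$)
$s{\left(-2 \right)} Z{\left(f,b{\left(-3,3 \right)} \right)} + 12 = - 33 \left(4 - 1 \left(-3\right)^{2}\right) + 12 = - 33 \left(4 - 1 \cdot 9\right) + 12 = - 33 \left(4 - 9\right) + 12 = \left(-33\right) \left(-5\right) + 12 = 165 + 12 = 177$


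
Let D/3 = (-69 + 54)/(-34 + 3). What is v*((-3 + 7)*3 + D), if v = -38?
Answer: -15846/31 ≈ -511.16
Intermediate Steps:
D = 45/31 (D = 3*((-69 + 54)/(-34 + 3)) = 3*(-15/(-31)) = 3*(-15*(-1/31)) = 3*(15/31) = 45/31 ≈ 1.4516)
v*((-3 + 7)*3 + D) = -38*((-3 + 7)*3 + 45/31) = -38*(4*3 + 45/31) = -38*(12 + 45/31) = -38*417/31 = -15846/31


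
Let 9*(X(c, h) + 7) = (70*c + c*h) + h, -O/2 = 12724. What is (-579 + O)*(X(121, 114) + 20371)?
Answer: -5352556658/9 ≈ -5.9473e+8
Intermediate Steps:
O = -25448 (O = -2*12724 = -25448)
X(c, h) = -7 + h/9 + 70*c/9 + c*h/9 (X(c, h) = -7 + ((70*c + c*h) + h)/9 = -7 + (h + 70*c + c*h)/9 = -7 + (h/9 + 70*c/9 + c*h/9) = -7 + h/9 + 70*c/9 + c*h/9)
(-579 + O)*(X(121, 114) + 20371) = (-579 - 25448)*((-7 + (1/9)*114 + (70/9)*121 + (1/9)*121*114) + 20371) = -26027*((-7 + 38/3 + 8470/9 + 4598/3) + 20371) = -26027*(22315/9 + 20371) = -26027*205654/9 = -5352556658/9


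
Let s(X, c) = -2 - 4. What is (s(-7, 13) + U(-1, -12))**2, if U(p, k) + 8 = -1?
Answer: 225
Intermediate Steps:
U(p, k) = -9 (U(p, k) = -8 - 1 = -9)
s(X, c) = -6
(s(-7, 13) + U(-1, -12))**2 = (-6 - 9)**2 = (-15)**2 = 225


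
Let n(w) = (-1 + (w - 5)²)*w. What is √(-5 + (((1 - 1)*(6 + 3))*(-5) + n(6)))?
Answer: I*√5 ≈ 2.2361*I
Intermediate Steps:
n(w) = w*(-1 + (-5 + w)²) (n(w) = (-1 + (-5 + w)²)*w = w*(-1 + (-5 + w)²))
√(-5 + (((1 - 1)*(6 + 3))*(-5) + n(6))) = √(-5 + (((1 - 1)*(6 + 3))*(-5) + 6*(-1 + (-5 + 6)²))) = √(-5 + ((0*9)*(-5) + 6*(-1 + 1²))) = √(-5 + (0*(-5) + 6*(-1 + 1))) = √(-5 + (0 + 6*0)) = √(-5 + (0 + 0)) = √(-5 + 0) = √(-5) = I*√5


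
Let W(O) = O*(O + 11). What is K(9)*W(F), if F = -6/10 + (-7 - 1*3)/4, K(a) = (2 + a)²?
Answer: -296329/100 ≈ -2963.3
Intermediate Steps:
F = -31/10 (F = -6*⅒ + (-7 - 3)*(¼) = -⅗ - 10*¼ = -⅗ - 5/2 = -31/10 ≈ -3.1000)
W(O) = O*(11 + O)
K(9)*W(F) = (2 + 9)²*(-31*(11 - 31/10)/10) = 11²*(-31/10*79/10) = 121*(-2449/100) = -296329/100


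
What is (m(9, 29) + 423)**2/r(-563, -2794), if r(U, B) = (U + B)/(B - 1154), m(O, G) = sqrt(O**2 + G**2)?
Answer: 236683916/1119 + 371112*sqrt(922)/373 ≈ 2.4172e+5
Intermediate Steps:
m(O, G) = sqrt(G**2 + O**2)
r(U, B) = (B + U)/(-1154 + B)
(m(9, 29) + 423)**2/r(-563, -2794) = (sqrt(29**2 + 9**2) + 423)**2/(((-2794 - 563)/(-1154 - 2794))) = (sqrt(841 + 81) + 423)**2/((-3357/(-3948))) = (sqrt(922) + 423)**2/((-1/3948*(-3357))) = (423 + sqrt(922))**2/(1119/1316) = (423 + sqrt(922))**2*(1316/1119) = 1316*(423 + sqrt(922))**2/1119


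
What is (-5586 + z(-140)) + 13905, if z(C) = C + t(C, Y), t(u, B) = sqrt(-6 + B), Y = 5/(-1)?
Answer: 8179 + I*sqrt(11) ≈ 8179.0 + 3.3166*I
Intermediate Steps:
Y = -5 (Y = 5*(-1) = -5)
z(C) = C + I*sqrt(11) (z(C) = C + sqrt(-6 - 5) = C + sqrt(-11) = C + I*sqrt(11))
(-5586 + z(-140)) + 13905 = (-5586 + (-140 + I*sqrt(11))) + 13905 = (-5726 + I*sqrt(11)) + 13905 = 8179 + I*sqrt(11)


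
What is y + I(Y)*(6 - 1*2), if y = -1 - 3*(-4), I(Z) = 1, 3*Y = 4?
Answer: 15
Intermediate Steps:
Y = 4/3 (Y = (⅓)*4 = 4/3 ≈ 1.3333)
y = 11 (y = -1 + 12 = 11)
y + I(Y)*(6 - 1*2) = 11 + 1*(6 - 1*2) = 11 + 1*(6 - 2) = 11 + 1*4 = 11 + 4 = 15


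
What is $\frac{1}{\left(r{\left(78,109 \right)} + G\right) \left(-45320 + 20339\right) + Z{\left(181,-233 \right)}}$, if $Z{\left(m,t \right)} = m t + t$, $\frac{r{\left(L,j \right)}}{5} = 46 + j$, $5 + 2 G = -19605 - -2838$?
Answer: $\frac{1}{190087985} \approx 5.2607 \cdot 10^{-9}$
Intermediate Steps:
$G = -8386$ ($G = - \frac{5}{2} + \frac{-19605 - -2838}{2} = - \frac{5}{2} + \frac{-19605 + 2838}{2} = - \frac{5}{2} + \frac{1}{2} \left(-16767\right) = - \frac{5}{2} - \frac{16767}{2} = -8386$)
$r{\left(L,j \right)} = 230 + 5 j$ ($r{\left(L,j \right)} = 5 \left(46 + j\right) = 230 + 5 j$)
$Z{\left(m,t \right)} = t + m t$
$\frac{1}{\left(r{\left(78,109 \right)} + G\right) \left(-45320 + 20339\right) + Z{\left(181,-233 \right)}} = \frac{1}{\left(\left(230 + 5 \cdot 109\right) - 8386\right) \left(-45320 + 20339\right) - 233 \left(1 + 181\right)} = \frac{1}{\left(\left(230 + 545\right) - 8386\right) \left(-24981\right) - 42406} = \frac{1}{\left(775 - 8386\right) \left(-24981\right) - 42406} = \frac{1}{\left(-7611\right) \left(-24981\right) - 42406} = \frac{1}{190130391 - 42406} = \frac{1}{190087985}$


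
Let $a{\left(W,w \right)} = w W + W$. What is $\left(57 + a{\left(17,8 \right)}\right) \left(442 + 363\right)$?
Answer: $169050$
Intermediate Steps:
$a{\left(W,w \right)} = W + W w$ ($a{\left(W,w \right)} = W w + W = W + W w$)
$\left(57 + a{\left(17,8 \right)}\right) \left(442 + 363\right) = \left(57 + 17 \left(1 + 8\right)\right) \left(442 + 363\right) = \left(57 + 17 \cdot 9\right) 805 = \left(57 + 153\right) 805 = 210 \cdot 805 = 169050$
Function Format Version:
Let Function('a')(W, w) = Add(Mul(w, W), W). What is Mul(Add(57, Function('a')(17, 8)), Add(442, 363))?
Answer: 169050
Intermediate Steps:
Function('a')(W, w) = Add(W, Mul(W, w)) (Function('a')(W, w) = Add(Mul(W, w), W) = Add(W, Mul(W, w)))
Mul(Add(57, Function('a')(17, 8)), Add(442, 363)) = Mul(Add(57, Mul(17, Add(1, 8))), Add(442, 363)) = Mul(Add(57, Mul(17, 9)), 805) = Mul(Add(57, 153), 805) = Mul(210, 805) = 169050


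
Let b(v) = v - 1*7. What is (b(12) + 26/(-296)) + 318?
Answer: 47791/148 ≈ 322.91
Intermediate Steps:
b(v) = -7 + v (b(v) = v - 7 = -7 + v)
(b(12) + 26/(-296)) + 318 = ((-7 + 12) + 26/(-296)) + 318 = (5 + 26*(-1/296)) + 318 = (5 - 13/148) + 318 = 727/148 + 318 = 47791/148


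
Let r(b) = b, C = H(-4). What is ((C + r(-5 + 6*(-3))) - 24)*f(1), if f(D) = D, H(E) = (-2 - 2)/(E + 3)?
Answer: -43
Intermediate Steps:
H(E) = -4/(3 + E)
C = 4 (C = -4/(3 - 4) = -4/(-1) = -4*(-1) = 4)
((C + r(-5 + 6*(-3))) - 24)*f(1) = ((4 + (-5 + 6*(-3))) - 24)*1 = ((4 + (-5 - 18)) - 24)*1 = ((4 - 23) - 24)*1 = (-19 - 24)*1 = -43*1 = -43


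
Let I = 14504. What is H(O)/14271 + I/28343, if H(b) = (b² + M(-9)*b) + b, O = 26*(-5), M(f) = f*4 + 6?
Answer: 37754114/19261093 ≈ 1.9601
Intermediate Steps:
M(f) = 6 + 4*f (M(f) = 4*f + 6 = 6 + 4*f)
O = -130
H(b) = b² - 29*b (H(b) = (b² + (6 + 4*(-9))*b) + b = (b² + (6 - 36)*b) + b = (b² - 30*b) + b = b² - 29*b)
H(O)/14271 + I/28343 = -130*(-29 - 130)/14271 + 14504/28343 = -130*(-159)*(1/14271) + 14504*(1/28343) = 20670*(1/14271) + 2072/4049 = 6890/4757 + 2072/4049 = 37754114/19261093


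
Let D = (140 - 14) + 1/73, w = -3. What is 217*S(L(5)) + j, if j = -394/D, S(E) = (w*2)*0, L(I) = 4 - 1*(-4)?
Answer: -28762/9199 ≈ -3.1266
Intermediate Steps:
L(I) = 8 (L(I) = 4 + 4 = 8)
D = 9199/73 (D = 126 + 1/73 = 9199/73 ≈ 126.01)
S(E) = 0 (S(E) = -3*2*0 = -6*0 = 0)
j = -28762/9199 (j = -394/9199/73 = -394*73/9199 = -28762/9199 ≈ -3.1266)
217*S(L(5)) + j = 217*0 - 28762/9199 = 0 - 28762/9199 = -28762/9199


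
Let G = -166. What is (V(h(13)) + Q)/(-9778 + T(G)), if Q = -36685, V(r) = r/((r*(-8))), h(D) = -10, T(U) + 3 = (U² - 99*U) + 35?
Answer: -293481/273952 ≈ -1.0713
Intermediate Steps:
T(U) = 32 + U² - 99*U (T(U) = -3 + ((U² - 99*U) + 35) = -3 + (35 + U² - 99*U) = 32 + U² - 99*U)
V(r) = -⅛ (V(r) = r/((-8*r)) = r*(-1/(8*r)) = -⅛)
(V(h(13)) + Q)/(-9778 + T(G)) = (-⅛ - 36685)/(-9778 + (32 + (-166)² - 99*(-166))) = -293481/(8*(-9778 + (32 + 27556 + 16434))) = -293481/(8*(-9778 + 44022)) = -293481/8/34244 = -293481/8*1/34244 = -293481/273952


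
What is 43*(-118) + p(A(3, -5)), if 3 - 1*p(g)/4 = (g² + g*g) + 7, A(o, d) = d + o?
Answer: -5122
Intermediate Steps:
p(g) = -16 - 8*g² (p(g) = 12 - 4*((g² + g*g) + 7) = 12 - 4*((g² + g²) + 7) = 12 - 4*(2*g² + 7) = 12 - 4*(7 + 2*g²) = 12 + (-28 - 8*g²) = -16 - 8*g²)
43*(-118) + p(A(3, -5)) = 43*(-118) + (-16 - 8*(-5 + 3)²) = -5074 + (-16 - 8*(-2)²) = -5074 + (-16 - 8*4) = -5074 + (-16 - 32) = -5074 - 48 = -5122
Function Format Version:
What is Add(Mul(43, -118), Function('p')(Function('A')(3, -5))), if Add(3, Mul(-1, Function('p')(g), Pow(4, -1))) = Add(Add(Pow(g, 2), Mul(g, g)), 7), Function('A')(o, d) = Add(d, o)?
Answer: -5122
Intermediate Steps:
Function('p')(g) = Add(-16, Mul(-8, Pow(g, 2))) (Function('p')(g) = Add(12, Mul(-4, Add(Add(Pow(g, 2), Mul(g, g)), 7))) = Add(12, Mul(-4, Add(Add(Pow(g, 2), Pow(g, 2)), 7))) = Add(12, Mul(-4, Add(Mul(2, Pow(g, 2)), 7))) = Add(12, Mul(-4, Add(7, Mul(2, Pow(g, 2))))) = Add(12, Add(-28, Mul(-8, Pow(g, 2)))) = Add(-16, Mul(-8, Pow(g, 2))))
Add(Mul(43, -118), Function('p')(Function('A')(3, -5))) = Add(Mul(43, -118), Add(-16, Mul(-8, Pow(Add(-5, 3), 2)))) = Add(-5074, Add(-16, Mul(-8, Pow(-2, 2)))) = Add(-5074, Add(-16, Mul(-8, 4))) = Add(-5074, Add(-16, -32)) = Add(-5074, -48) = -5122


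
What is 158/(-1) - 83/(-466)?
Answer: -73545/466 ≈ -157.82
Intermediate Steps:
158/(-1) - 83/(-466) = 158*(-1) - 83*(-1/466) = -158 + 83/466 = -73545/466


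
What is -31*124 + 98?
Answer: -3746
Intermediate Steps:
-31*124 + 98 = -3844 + 98 = -3746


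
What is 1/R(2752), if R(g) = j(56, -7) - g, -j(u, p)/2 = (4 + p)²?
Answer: -1/2770 ≈ -0.00036101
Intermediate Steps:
j(u, p) = -2*(4 + p)²
R(g) = -18 - g (R(g) = -2*(4 - 7)² - g = -2*(-3)² - g = -2*9 - g = -18 - g)
1/R(2752) = 1/(-18 - 1*2752) = 1/(-18 - 2752) = 1/(-2770) = -1/2770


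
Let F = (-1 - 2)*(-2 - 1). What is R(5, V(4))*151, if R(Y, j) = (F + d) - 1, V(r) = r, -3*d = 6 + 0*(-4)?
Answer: 906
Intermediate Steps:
d = -2 (d = -(6 + 0*(-4))/3 = -(6 + 0)/3 = -1/3*6 = -2)
F = 9 (F = -3*(-3) = 9)
R(Y, j) = 6 (R(Y, j) = (9 - 2) - 1 = 7 - 1 = 6)
R(5, V(4))*151 = 6*151 = 906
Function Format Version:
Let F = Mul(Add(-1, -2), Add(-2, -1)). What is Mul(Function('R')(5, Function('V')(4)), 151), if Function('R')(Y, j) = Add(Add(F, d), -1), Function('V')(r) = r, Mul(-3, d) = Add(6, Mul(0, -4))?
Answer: 906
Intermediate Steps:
d = -2 (d = Mul(Rational(-1, 3), Add(6, Mul(0, -4))) = Mul(Rational(-1, 3), Add(6, 0)) = Mul(Rational(-1, 3), 6) = -2)
F = 9 (F = Mul(-3, -3) = 9)
Function('R')(Y, j) = 6 (Function('R')(Y, j) = Add(Add(9, -2), -1) = Add(7, -1) = 6)
Mul(Function('R')(5, Function('V')(4)), 151) = Mul(6, 151) = 906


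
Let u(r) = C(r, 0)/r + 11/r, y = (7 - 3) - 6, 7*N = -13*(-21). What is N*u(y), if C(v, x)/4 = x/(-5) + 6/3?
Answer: -741/2 ≈ -370.50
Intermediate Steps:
C(v, x) = 8 - 4*x/5 (C(v, x) = 4*(x/(-5) + 6/3) = 4*(x*(-⅕) + 6*(⅓)) = 4*(-x/5 + 2) = 4*(2 - x/5) = 8 - 4*x/5)
N = 39 (N = (-13*(-21))/7 = (⅐)*273 = 39)
y = -2 (y = 4 - 6 = -2)
u(r) = 19/r (u(r) = (8 - ⅘*0)/r + 11/r = (8 + 0)/r + 11/r = 8/r + 11/r = 19/r)
N*u(y) = 39*(19/(-2)) = 39*(19*(-½)) = 39*(-19/2) = -741/2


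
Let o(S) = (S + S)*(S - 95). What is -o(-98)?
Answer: -37828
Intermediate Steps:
o(S) = 2*S*(-95 + S) (o(S) = (2*S)*(-95 + S) = 2*S*(-95 + S))
-o(-98) = -2*(-98)*(-95 - 98) = -2*(-98)*(-193) = -1*37828 = -37828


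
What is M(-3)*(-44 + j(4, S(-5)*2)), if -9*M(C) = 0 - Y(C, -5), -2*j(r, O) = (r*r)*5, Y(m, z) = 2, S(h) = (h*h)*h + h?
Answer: -56/3 ≈ -18.667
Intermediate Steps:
S(h) = h + h³ (S(h) = h²*h + h = h³ + h = h + h³)
j(r, O) = -5*r²/2 (j(r, O) = -r*r*5/2 = -r²*5/2 = -5*r²/2)
M(C) = 2/9 (M(C) = -(0 - 1*2)/9 = -(0 - 2)/9 = -⅑*(-2) = 2/9)
M(-3)*(-44 + j(4, S(-5)*2)) = 2*(-44 - 5/2*4²)/9 = 2*(-44 - 5/2*16)/9 = 2*(-44 - 40)/9 = (2/9)*(-84) = -56/3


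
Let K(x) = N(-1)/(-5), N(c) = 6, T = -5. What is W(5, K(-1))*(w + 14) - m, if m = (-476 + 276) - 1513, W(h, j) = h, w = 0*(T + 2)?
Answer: 1783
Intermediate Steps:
K(x) = -6/5 (K(x) = 6/(-5) = 6*(-⅕) = -6/5)
w = 0 (w = 0*(-5 + 2) = 0*(-3) = 0)
m = -1713 (m = -200 - 1513 = -1713)
W(5, K(-1))*(w + 14) - m = 5*(0 + 14) - 1*(-1713) = 5*14 + 1713 = 70 + 1713 = 1783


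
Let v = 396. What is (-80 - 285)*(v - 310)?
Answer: -31390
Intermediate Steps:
(-80 - 285)*(v - 310) = (-80 - 285)*(396 - 310) = -365*86 = -31390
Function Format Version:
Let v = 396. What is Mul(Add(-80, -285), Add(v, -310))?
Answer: -31390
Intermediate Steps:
Mul(Add(-80, -285), Add(v, -310)) = Mul(Add(-80, -285), Add(396, -310)) = Mul(-365, 86) = -31390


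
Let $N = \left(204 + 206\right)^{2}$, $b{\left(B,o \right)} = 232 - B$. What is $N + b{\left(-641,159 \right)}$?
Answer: $168973$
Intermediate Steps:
$N = 168100$ ($N = 410^{2} = 168100$)
$N + b{\left(-641,159 \right)} = 168100 + \left(232 - -641\right) = 168100 + \left(232 + 641\right) = 168100 + 873 = 168973$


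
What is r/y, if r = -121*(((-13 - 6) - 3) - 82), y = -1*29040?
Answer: -13/30 ≈ -0.43333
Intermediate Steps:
y = -29040
r = 12584 (r = -121*((-19 - 3) - 82) = -121*(-22 - 82) = -121*(-104) = 12584)
r/y = 12584/(-29040) = 12584*(-1/29040) = -13/30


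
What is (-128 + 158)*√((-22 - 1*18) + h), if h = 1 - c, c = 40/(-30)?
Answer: 10*I*√339 ≈ 184.12*I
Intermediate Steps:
c = -4/3 (c = 40*(-1/30) = -4/3 ≈ -1.3333)
h = 7/3 (h = 1 - 1*(-4/3) = 1 + 4/3 = 7/3 ≈ 2.3333)
(-128 + 158)*√((-22 - 1*18) + h) = (-128 + 158)*√((-22 - 1*18) + 7/3) = 30*√((-22 - 18) + 7/3) = 30*√(-40 + 7/3) = 30*√(-113/3) = 30*(I*√339/3) = 10*I*√339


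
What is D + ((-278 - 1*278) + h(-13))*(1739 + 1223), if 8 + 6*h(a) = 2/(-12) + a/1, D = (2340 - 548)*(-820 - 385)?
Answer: -68700263/18 ≈ -3.8167e+6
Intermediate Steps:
D = -2159360 (D = 1792*(-1205) = -2159360)
h(a) = -49/36 + a/6 (h(a) = -4/3 + (2/(-12) + a/1)/6 = -4/3 + (2*(-1/12) + a*1)/6 = -4/3 + (-⅙ + a)/6 = -4/3 + (-1/36 + a/6) = -49/36 + a/6)
D + ((-278 - 1*278) + h(-13))*(1739 + 1223) = -2159360 + ((-278 - 1*278) + (-49/36 + (⅙)*(-13)))*(1739 + 1223) = -2159360 + ((-278 - 278) + (-49/36 - 13/6))*2962 = -2159360 + (-556 - 127/36)*2962 = -2159360 - 20143/36*2962 = -2159360 - 29831783/18 = -68700263/18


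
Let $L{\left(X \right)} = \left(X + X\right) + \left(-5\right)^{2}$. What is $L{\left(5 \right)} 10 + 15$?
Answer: $365$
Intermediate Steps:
$L{\left(X \right)} = 25 + 2 X$ ($L{\left(X \right)} = 2 X + 25 = 25 + 2 X$)
$L{\left(5 \right)} 10 + 15 = \left(25 + 2 \cdot 5\right) 10 + 15 = \left(25 + 10\right) 10 + 15 = 35 \cdot 10 + 15 = 350 + 15 = 365$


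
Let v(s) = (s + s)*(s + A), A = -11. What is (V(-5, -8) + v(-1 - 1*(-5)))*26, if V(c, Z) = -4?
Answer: -1560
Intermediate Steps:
v(s) = 2*s*(-11 + s) (v(s) = (s + s)*(s - 11) = (2*s)*(-11 + s) = 2*s*(-11 + s))
(V(-5, -8) + v(-1 - 1*(-5)))*26 = (-4 + 2*(-1 - 1*(-5))*(-11 + (-1 - 1*(-5))))*26 = (-4 + 2*(-1 + 5)*(-11 + (-1 + 5)))*26 = (-4 + 2*4*(-11 + 4))*26 = (-4 + 2*4*(-7))*26 = (-4 - 56)*26 = -60*26 = -1560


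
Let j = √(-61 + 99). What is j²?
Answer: 38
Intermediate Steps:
j = √38 ≈ 6.1644
j² = (√38)² = 38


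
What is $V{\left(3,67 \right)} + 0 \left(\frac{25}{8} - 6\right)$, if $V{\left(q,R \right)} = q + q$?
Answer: $6$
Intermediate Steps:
$V{\left(q,R \right)} = 2 q$
$V{\left(3,67 \right)} + 0 \left(\frac{25}{8} - 6\right) = 2 \cdot 3 + 0 \left(\frac{25}{8} - 6\right) = 6 + 0 \left(25 \cdot \frac{1}{8} - 6\right) = 6 + 0 \left(\frac{25}{8} - 6\right) = 6 + 0 \left(- \frac{23}{8}\right) = 6 + 0 = 6$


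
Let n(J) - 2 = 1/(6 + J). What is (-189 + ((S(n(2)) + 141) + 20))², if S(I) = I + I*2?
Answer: 29929/64 ≈ 467.64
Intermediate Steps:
n(J) = 2 + 1/(6 + J)
S(I) = 3*I (S(I) = I + 2*I = 3*I)
(-189 + ((S(n(2)) + 141) + 20))² = (-189 + ((3*((13 + 2*2)/(6 + 2)) + 141) + 20))² = (-189 + ((3*((13 + 4)/8) + 141) + 20))² = (-189 + ((3*((⅛)*17) + 141) + 20))² = (-189 + ((3*(17/8) + 141) + 20))² = (-189 + ((51/8 + 141) + 20))² = (-189 + (1179/8 + 20))² = (-189 + 1339/8)² = (-173/8)² = 29929/64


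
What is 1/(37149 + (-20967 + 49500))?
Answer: 1/65682 ≈ 1.5225e-5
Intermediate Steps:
1/(37149 + (-20967 + 49500)) = 1/(37149 + 28533) = 1/65682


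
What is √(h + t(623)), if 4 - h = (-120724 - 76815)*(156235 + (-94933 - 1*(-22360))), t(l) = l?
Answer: √16526508445 ≈ 1.2856e+5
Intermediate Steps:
h = 16526507822 (h = 4 - (-120724 - 76815)*(156235 + (-94933 - 1*(-22360))) = 4 - (-197539)*(156235 + (-94933 + 22360)) = 4 - (-197539)*(156235 - 72573) = 4 - (-197539)*83662 = 4 - 1*(-16526507818) = 4 + 16526507818 = 16526507822)
√(h + t(623)) = √(16526507822 + 623) = √16526508445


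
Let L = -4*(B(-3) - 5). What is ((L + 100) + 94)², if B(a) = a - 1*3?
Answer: 56644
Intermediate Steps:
B(a) = -3 + a (B(a) = a - 3 = -3 + a)
L = 44 (L = -4*((-3 - 3) - 5) = -4*(-6 - 5) = -4*(-11) = 44)
((L + 100) + 94)² = ((44 + 100) + 94)² = (144 + 94)² = 238² = 56644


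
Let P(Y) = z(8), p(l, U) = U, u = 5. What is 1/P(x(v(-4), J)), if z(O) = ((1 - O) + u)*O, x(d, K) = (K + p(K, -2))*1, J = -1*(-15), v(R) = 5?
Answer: -1/16 ≈ -0.062500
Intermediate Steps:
J = 15
x(d, K) = -2 + K (x(d, K) = (K - 2)*1 = (-2 + K)*1 = -2 + K)
z(O) = O*(6 - O) (z(O) = ((1 - O) + 5)*O = (6 - O)*O = O*(6 - O))
P(Y) = -16 (P(Y) = 8*(6 - 1*8) = 8*(6 - 8) = 8*(-2) = -16)
1/P(x(v(-4), J)) = 1/(-16) = -1/16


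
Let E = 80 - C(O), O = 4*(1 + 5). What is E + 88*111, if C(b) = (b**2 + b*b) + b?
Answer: 8672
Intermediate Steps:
O = 24 (O = 4*6 = 24)
C(b) = b + 2*b**2 (C(b) = (b**2 + b**2) + b = 2*b**2 + b = b + 2*b**2)
E = -1096 (E = 80 - 24*(1 + 2*24) = 80 - 24*(1 + 48) = 80 - 24*49 = 80 - 1*1176 = 80 - 1176 = -1096)
E + 88*111 = -1096 + 88*111 = -1096 + 9768 = 8672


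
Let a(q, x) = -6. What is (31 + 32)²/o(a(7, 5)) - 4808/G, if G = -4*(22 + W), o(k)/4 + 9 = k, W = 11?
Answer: -19619/660 ≈ -29.726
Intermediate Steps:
o(k) = -36 + 4*k
G = -132 (G = -4*(22 + 11) = -4*33 = -132)
(31 + 32)²/o(a(7, 5)) - 4808/G = (31 + 32)²/(-36 + 4*(-6)) - 4808/(-132) = 63²/(-36 - 24) - 4808*(-1/132) = 3969/(-60) + 1202/33 = 3969*(-1/60) + 1202/33 = -1323/20 + 1202/33 = -19619/660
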